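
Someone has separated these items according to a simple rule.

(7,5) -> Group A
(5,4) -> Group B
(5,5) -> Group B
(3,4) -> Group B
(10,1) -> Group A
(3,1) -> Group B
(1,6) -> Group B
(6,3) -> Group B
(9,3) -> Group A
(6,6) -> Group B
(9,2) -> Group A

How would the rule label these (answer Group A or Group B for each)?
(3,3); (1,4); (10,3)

Group B, Group B, Group A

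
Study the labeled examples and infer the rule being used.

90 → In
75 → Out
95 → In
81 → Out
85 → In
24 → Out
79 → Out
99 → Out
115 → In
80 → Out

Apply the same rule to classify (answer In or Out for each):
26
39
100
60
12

Out, Out, In, Out, Out

The rule appears to be: multiple of 5 AND at least 81.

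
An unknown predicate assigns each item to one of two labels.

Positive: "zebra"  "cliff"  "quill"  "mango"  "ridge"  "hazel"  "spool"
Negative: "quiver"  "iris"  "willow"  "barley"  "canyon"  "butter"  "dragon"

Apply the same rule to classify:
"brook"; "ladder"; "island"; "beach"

Positive, Negative, Negative, Positive

The rule appears to be: odd length.
Positive: "brook", since length 5.
Negative: "ladder", since length 6.
Negative: "island", since length 6.
Positive: "beach", since length 5.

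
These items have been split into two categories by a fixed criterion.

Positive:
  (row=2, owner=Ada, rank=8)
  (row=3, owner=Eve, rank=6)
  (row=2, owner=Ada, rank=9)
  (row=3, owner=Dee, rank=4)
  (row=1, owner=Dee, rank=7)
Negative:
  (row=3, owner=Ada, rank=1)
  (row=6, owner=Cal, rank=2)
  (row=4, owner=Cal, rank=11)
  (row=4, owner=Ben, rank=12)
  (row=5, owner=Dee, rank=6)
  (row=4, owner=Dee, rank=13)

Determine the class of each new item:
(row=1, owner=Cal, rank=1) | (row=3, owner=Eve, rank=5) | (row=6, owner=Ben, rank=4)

One predicate separates the groups cleanly: row ≤ 3 AND rank ≥ 2.
(row=1, owner=Cal, rank=1) → row = 1, rank = 1 → Negative.
(row=3, owner=Eve, rank=5) → row = 3, rank = 5 → Positive.
(row=6, owner=Ben, rank=4) → row = 6, rank = 4 → Negative.

Negative, Positive, Negative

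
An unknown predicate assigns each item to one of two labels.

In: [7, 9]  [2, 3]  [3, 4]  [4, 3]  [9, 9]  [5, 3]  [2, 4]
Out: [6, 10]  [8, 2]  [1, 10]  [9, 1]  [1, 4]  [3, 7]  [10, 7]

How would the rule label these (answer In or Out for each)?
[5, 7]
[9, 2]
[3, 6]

In, Out, Out

All 'In' examples share one property — |first − second| ≤ 2 — and every 'Out' example lacks it.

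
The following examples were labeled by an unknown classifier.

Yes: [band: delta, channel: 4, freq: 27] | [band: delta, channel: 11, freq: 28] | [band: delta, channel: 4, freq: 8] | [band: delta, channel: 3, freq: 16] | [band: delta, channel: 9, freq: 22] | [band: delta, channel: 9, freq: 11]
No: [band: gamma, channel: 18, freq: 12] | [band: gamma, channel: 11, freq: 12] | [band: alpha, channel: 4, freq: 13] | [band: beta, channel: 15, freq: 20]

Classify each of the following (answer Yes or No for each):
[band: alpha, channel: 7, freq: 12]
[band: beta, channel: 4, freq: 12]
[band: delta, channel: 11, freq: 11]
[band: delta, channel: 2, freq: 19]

Looking at the examples, the only property every 'Yes' case has and every 'No' case lacks is: band is delta.
[band: alpha, channel: 7, freq: 12] — band is alpha, hence No.
[band: beta, channel: 4, freq: 12] — band is beta, hence No.
[band: delta, channel: 11, freq: 11] — band is delta, hence Yes.
[band: delta, channel: 2, freq: 19] — band is delta, hence Yes.

No, No, Yes, Yes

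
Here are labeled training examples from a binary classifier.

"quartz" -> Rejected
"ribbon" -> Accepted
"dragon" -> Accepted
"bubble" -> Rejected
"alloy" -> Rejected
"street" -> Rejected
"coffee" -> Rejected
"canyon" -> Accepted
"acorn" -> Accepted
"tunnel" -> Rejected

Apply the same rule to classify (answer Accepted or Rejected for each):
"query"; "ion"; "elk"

Rejected, Accepted, Rejected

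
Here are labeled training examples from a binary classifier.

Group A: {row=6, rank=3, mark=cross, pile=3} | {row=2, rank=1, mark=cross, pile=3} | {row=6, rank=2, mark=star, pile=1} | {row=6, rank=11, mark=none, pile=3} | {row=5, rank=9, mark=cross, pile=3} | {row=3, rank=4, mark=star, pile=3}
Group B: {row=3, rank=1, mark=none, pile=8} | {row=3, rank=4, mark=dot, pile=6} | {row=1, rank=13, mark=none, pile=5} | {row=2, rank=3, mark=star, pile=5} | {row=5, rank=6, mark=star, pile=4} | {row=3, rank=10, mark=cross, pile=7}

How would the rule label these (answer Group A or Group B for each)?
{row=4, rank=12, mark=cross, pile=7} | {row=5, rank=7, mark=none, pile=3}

The simplest hypothesis consistent with all the labels is: pile ≤ 3.

Group B, Group A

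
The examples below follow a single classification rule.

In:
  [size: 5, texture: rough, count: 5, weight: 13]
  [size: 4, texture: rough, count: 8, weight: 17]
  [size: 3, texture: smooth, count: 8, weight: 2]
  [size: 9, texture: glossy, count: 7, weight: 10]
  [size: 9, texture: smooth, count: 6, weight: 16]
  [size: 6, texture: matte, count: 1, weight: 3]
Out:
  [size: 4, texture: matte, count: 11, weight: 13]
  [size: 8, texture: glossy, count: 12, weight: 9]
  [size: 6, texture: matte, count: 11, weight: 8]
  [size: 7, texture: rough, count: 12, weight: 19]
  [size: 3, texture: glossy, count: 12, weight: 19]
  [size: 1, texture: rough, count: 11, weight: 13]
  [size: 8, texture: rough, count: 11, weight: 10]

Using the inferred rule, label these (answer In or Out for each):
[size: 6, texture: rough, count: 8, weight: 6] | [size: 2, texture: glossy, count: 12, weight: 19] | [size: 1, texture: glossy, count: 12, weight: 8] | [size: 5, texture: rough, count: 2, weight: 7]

Every 'In' example satisfies: count ≤ 8. None of the 'Out' examples do.
In: [size: 6, texture: rough, count: 8, weight: 6], since count = 8. Out: [size: 2, texture: glossy, count: 12, weight: 19], since count = 12. Out: [size: 1, texture: glossy, count: 12, weight: 8], since count = 12. In: [size: 5, texture: rough, count: 2, weight: 7], since count = 2.

In, Out, Out, In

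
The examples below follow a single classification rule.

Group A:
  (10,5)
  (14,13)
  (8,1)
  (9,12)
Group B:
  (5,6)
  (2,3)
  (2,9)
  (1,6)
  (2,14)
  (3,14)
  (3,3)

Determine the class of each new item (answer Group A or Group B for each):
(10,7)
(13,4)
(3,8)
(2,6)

Group A, Group A, Group B, Group B

A rule that fits every label: first ≥ 6 — true of each 'Group A' example, false of each 'Group B' one.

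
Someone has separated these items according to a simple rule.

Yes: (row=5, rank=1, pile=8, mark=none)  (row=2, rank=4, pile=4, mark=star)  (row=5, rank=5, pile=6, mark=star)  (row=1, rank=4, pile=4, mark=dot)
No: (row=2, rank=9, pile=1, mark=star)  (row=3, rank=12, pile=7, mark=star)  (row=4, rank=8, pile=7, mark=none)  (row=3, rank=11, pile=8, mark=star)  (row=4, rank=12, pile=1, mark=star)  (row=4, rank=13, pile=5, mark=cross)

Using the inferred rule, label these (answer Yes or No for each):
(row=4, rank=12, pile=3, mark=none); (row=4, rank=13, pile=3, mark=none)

No, No

One predicate separates the groups cleanly: rank ≤ 5.
(row=4, rank=12, pile=3, mark=none): rank = 12 — doesn't match, so No.
(row=4, rank=13, pile=3, mark=none): rank = 13 — doesn't match, so No.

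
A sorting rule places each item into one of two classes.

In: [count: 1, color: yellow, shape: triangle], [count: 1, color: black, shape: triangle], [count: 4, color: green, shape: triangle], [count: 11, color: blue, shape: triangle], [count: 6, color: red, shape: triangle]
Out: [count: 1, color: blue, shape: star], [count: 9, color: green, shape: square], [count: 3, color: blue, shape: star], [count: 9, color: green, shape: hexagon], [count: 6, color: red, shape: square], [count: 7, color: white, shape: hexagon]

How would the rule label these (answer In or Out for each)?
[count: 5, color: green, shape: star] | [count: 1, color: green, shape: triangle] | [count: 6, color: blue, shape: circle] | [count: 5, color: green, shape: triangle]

The rule appears to be: shape is triangle.
[count: 5, color: green, shape: star] — shape is star, hence Out. [count: 1, color: green, shape: triangle] — shape is triangle, hence In. [count: 6, color: blue, shape: circle] — shape is circle, hence Out. [count: 5, color: green, shape: triangle] — shape is triangle, hence In.

Out, In, Out, In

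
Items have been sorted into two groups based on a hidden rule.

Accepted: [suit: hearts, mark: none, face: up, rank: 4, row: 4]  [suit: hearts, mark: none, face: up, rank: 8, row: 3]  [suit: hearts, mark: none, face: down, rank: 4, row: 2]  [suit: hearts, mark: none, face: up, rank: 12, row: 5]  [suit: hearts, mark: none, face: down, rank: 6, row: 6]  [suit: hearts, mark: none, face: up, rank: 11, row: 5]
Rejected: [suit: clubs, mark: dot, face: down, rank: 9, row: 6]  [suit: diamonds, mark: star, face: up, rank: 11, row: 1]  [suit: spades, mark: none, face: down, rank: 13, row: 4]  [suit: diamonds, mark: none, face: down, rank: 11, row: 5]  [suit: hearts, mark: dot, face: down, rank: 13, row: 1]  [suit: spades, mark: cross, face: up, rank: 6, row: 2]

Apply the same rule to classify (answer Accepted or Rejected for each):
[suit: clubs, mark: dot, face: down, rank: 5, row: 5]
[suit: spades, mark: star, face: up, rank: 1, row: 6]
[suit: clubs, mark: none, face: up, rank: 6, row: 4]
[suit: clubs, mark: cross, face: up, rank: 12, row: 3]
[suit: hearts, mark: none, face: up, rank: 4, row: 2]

Rejected, Rejected, Rejected, Rejected, Accepted

Every 'Accepted' example satisfies: mark is none AND suit is hearts. None of the 'Rejected' examples do.
[suit: clubs, mark: dot, face: down, rank: 5, row: 5] — mark is dot, suit is clubs, hence Rejected. [suit: spades, mark: star, face: up, rank: 1, row: 6] — mark is star, suit is spades, hence Rejected. [suit: clubs, mark: none, face: up, rank: 6, row: 4] — mark is none, suit is clubs, hence Rejected. [suit: clubs, mark: cross, face: up, rank: 12, row: 3] — mark is cross, suit is clubs, hence Rejected. [suit: hearts, mark: none, face: up, rank: 4, row: 2] — mark is none, suit is hearts, hence Accepted.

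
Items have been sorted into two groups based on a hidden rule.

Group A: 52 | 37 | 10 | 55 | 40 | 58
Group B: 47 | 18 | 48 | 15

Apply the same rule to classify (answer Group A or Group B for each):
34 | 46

Group A, Group A

The rule appears to be: ≡ 1 (mod 3).
34: 34 mod 3 = 1 — meets the rule, so Group A.
46: 46 mod 3 = 1 — meets the rule, so Group A.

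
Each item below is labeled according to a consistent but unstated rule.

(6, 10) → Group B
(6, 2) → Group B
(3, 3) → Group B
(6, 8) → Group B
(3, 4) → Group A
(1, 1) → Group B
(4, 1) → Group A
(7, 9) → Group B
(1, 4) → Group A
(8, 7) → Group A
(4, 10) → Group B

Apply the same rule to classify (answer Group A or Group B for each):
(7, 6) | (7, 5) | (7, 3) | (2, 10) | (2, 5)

The distinguishing property — sum is odd — holds for all the 'Group A' cases and none of the 'Group B' cases.

Group A, Group B, Group B, Group B, Group A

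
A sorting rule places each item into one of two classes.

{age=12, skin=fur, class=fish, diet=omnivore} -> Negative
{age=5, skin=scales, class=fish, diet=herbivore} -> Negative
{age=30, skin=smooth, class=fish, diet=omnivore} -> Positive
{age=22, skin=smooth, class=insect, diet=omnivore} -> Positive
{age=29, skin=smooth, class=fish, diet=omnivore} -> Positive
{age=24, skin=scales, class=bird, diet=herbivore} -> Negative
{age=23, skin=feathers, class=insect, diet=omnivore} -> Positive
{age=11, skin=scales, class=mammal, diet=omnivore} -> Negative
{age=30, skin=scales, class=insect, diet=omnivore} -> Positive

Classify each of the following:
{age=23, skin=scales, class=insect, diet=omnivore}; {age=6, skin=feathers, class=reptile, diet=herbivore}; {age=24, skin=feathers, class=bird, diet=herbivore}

Positive, Negative, Negative

'Positive' ⟺ diet is omnivore AND age ≥ 22.
{age=23, skin=scales, class=insect, diet=omnivore} — diet is omnivore, age = 23, hence Positive. {age=6, skin=feathers, class=reptile, diet=herbivore} — diet is herbivore, age = 6, hence Negative. {age=24, skin=feathers, class=bird, diet=herbivore} — diet is herbivore, age = 24, hence Negative.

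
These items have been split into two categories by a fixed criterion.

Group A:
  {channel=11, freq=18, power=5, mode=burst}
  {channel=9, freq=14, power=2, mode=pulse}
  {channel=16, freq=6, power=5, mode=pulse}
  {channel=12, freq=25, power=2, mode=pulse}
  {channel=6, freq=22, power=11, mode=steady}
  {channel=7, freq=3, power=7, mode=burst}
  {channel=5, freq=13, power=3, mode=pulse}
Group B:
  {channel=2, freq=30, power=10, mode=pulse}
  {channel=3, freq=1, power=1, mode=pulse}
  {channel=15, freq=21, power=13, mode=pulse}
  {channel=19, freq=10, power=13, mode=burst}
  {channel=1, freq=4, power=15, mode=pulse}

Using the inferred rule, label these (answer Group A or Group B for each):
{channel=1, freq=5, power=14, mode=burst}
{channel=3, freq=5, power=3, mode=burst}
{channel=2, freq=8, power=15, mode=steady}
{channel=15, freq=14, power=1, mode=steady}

Group B, Group B, Group B, Group A

One predicate separates the groups cleanly: power ≤ 11 AND channel ≥ 5.
{channel=1, freq=5, power=14, mode=burst} — power = 14, channel = 1, hence Group B.
{channel=3, freq=5, power=3, mode=burst} — power = 3, channel = 3, hence Group B.
{channel=2, freq=8, power=15, mode=steady} — power = 15, channel = 2, hence Group B.
{channel=15, freq=14, power=1, mode=steady} — power = 1, channel = 15, hence Group A.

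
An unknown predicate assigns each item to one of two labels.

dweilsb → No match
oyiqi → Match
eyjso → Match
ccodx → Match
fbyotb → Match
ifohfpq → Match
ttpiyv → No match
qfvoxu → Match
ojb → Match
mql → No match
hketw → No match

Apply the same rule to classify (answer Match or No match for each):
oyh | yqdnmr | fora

The pattern is that an item is 'Match' exactly when: contains 'o'.

Match, No match, Match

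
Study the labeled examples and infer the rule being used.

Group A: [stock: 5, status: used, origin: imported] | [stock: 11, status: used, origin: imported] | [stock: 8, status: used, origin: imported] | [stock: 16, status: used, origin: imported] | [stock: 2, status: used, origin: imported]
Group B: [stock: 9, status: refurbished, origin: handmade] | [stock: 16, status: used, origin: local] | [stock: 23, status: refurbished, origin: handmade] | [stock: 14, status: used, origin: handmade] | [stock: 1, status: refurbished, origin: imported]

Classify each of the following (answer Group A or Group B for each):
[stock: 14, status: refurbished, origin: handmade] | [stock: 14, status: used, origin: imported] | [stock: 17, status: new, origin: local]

The classifier is using: status is used AND origin is imported.
[stock: 14, status: refurbished, origin: handmade]: status is refurbished, origin is handmade — does not pass, so Group B. [stock: 14, status: used, origin: imported]: status is used, origin is imported — has this property, so Group A. [stock: 17, status: new, origin: local]: status is new, origin is local — does not pass, so Group B.

Group B, Group A, Group B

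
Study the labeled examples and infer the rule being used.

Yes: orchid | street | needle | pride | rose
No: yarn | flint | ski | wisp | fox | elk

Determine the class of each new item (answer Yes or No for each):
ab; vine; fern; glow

A rule that fits every label: has ≥ 2 vowels — true of each 'Yes' example, false of each 'No' one.
ab — 1 vowel, hence No. vine — 2 vowels, hence Yes. fern — 1 vowel, hence No. glow — 1 vowel, hence No.

No, Yes, No, No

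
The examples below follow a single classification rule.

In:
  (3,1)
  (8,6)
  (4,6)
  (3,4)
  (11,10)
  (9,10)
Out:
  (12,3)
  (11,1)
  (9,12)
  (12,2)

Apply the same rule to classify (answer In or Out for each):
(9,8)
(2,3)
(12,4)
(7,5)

'In' ⟺ |first − second| ≤ 2.

In, In, Out, In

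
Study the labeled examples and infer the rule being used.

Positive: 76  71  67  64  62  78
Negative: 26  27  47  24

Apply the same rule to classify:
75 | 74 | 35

The common property of the 'Positive' items is: at least 62. No 'Negative' item has it.
75: 75 ≥ 62 — has this property, so Positive. 74: 74 ≥ 62 — has this property, so Positive. 35: 35 < 62 — does not satisfy this, so Negative.

Positive, Positive, Negative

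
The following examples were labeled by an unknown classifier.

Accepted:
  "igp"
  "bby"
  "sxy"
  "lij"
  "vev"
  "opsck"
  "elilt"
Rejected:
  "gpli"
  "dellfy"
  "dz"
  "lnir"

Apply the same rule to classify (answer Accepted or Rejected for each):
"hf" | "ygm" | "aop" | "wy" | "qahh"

The pattern is that an item is 'Accepted' exactly when: odd length.

Rejected, Accepted, Accepted, Rejected, Rejected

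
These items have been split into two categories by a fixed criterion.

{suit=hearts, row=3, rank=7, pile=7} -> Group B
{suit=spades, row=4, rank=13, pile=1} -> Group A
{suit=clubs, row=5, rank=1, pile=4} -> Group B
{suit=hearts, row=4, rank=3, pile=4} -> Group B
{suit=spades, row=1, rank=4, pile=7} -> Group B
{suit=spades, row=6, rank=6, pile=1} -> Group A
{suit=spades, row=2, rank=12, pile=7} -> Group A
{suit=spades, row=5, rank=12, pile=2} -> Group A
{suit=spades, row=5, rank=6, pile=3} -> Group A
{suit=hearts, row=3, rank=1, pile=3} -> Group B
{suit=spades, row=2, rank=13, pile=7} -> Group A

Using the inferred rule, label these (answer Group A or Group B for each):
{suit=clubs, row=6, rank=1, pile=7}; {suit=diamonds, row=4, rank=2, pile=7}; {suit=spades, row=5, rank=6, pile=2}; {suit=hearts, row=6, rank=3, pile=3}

Group B, Group B, Group A, Group B

The simplest hypothesis consistent with all the labels is: suit is spades AND row ≥ 2.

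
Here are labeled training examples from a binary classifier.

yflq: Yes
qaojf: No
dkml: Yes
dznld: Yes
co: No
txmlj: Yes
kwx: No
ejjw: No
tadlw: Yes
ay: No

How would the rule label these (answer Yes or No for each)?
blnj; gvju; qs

Yes, No, No

The classifier is using: contains 'l'.
Yes: blnj, since has 'l'. No: gvju, since no 'l'. No: qs, since no 'l'.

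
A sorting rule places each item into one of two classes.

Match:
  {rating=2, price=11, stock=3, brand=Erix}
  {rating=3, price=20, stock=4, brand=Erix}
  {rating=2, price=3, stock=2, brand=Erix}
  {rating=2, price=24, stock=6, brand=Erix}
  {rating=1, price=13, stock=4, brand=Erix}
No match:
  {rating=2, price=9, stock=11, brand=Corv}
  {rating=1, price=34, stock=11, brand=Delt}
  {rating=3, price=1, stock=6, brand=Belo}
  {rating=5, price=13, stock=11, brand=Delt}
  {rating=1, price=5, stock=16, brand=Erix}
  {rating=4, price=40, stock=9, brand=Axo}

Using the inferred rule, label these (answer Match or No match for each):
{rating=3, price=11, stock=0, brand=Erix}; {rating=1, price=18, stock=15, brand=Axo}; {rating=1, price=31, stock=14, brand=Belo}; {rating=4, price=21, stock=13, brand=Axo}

Match, No match, No match, No match

The rule appears to be: brand is Erix AND stock ≤ 6.
Match: {rating=3, price=11, stock=0, brand=Erix}, since brand is Erix, stock = 0.
No match: {rating=1, price=18, stock=15, brand=Axo}, since brand is Axo, stock = 15.
No match: {rating=1, price=31, stock=14, brand=Belo}, since brand is Belo, stock = 14.
No match: {rating=4, price=21, stock=13, brand=Axo}, since brand is Axo, stock = 13.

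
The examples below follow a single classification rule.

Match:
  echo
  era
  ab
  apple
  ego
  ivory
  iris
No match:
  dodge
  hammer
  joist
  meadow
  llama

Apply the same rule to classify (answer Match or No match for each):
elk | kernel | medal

Match, No match, No match

Checking candidate rules against both groups, what survives is: starts with a vowel.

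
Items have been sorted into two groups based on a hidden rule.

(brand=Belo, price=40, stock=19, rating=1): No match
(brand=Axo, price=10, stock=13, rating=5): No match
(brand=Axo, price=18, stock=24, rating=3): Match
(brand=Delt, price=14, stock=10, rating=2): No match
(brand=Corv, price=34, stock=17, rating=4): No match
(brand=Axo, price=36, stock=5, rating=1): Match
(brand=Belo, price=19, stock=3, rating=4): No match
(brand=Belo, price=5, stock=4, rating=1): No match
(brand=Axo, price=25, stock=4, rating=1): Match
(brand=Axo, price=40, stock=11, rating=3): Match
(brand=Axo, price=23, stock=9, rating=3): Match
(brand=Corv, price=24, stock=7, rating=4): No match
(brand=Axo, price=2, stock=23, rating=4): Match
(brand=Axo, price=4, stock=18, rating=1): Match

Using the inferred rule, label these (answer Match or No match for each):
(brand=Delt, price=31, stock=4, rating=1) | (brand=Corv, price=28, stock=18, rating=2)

Rule: brand is Axo AND rating ≤ 4. This holds for each 'Match' example and fails for each 'No match' one.
(brand=Delt, price=31, stock=4, rating=1): No match (brand is Delt, rating = 1).
(brand=Corv, price=28, stock=18, rating=2): No match (brand is Corv, rating = 2).

No match, No match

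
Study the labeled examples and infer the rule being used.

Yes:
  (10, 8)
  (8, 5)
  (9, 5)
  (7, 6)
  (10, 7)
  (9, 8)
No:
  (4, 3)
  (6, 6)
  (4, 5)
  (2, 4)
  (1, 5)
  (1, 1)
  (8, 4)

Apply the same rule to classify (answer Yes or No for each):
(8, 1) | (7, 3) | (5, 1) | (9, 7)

A rule that fits every label: sum ≥ 13 — true of each 'Yes' example, false of each 'No' one.
No: (8, 1), since 8+1 = 9.
No: (7, 3), since 7+3 = 10.
No: (5, 1), since 5+1 = 6.
Yes: (9, 7), since 9+7 = 16.

No, No, No, Yes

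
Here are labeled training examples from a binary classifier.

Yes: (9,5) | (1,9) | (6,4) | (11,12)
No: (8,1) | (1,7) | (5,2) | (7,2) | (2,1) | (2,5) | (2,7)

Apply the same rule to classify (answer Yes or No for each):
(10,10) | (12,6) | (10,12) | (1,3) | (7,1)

The pattern is that an item is 'Yes' exactly when: sum ≥ 10.

Yes, Yes, Yes, No, No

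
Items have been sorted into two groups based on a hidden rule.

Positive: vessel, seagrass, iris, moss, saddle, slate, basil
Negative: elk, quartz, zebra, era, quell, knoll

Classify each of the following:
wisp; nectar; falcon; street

The rule appears to be: contains 's'.
Positive: wisp, since has 's'.
Negative: nectar, since no 's'.
Negative: falcon, since no 's'.
Positive: street, since has 's'.

Positive, Negative, Negative, Positive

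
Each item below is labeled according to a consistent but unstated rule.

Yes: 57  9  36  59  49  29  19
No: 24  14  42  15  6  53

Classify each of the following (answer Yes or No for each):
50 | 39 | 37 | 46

No, Yes, Yes, Yes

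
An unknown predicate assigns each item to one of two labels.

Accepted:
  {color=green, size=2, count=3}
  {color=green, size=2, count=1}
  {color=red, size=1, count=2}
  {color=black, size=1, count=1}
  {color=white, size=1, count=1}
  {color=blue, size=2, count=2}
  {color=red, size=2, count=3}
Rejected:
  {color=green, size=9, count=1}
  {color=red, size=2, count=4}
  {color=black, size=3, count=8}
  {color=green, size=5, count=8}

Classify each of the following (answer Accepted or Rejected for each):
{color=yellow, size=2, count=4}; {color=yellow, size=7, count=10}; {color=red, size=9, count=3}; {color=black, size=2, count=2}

One predicate separates the groups cleanly: count ≤ 3 AND size ≤ 2.
{color=yellow, size=2, count=4}: count = 4, size = 2 — fails this test, so Rejected. {color=yellow, size=7, count=10}: count = 10, size = 7 — fails this test, so Rejected. {color=red, size=9, count=3}: count = 3, size = 9 — fails this test, so Rejected. {color=black, size=2, count=2}: count = 2, size = 2 — satisfies this, so Accepted.

Rejected, Rejected, Rejected, Accepted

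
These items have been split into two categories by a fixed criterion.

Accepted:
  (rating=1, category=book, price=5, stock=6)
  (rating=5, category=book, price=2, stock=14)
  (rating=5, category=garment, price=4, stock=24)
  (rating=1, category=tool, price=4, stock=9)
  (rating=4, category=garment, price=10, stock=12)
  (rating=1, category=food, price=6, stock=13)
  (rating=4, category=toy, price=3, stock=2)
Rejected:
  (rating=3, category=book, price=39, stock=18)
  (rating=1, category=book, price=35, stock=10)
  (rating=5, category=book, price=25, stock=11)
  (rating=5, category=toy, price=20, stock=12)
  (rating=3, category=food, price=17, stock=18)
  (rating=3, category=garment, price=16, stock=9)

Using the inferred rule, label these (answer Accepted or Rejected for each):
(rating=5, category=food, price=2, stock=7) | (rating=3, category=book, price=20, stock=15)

The simplest hypothesis consistent with all the labels is: price ≤ 10.
Accepted: (rating=5, category=food, price=2, stock=7), since price = 2. Rejected: (rating=3, category=book, price=20, stock=15), since price = 20.

Accepted, Rejected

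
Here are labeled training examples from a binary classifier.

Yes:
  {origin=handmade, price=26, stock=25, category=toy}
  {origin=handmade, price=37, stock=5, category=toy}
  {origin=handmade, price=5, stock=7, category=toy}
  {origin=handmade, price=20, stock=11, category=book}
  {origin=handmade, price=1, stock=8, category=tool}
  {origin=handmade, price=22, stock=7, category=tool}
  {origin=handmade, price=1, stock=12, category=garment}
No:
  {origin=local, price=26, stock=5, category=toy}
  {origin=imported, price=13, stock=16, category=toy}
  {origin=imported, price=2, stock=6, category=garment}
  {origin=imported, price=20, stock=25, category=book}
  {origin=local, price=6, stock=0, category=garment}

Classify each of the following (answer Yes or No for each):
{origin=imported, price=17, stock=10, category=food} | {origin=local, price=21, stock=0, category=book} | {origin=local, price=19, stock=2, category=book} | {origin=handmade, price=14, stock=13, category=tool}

No, No, No, Yes

A rule that fits every label: origin is handmade — true of each 'Yes' example, false of each 'No' one.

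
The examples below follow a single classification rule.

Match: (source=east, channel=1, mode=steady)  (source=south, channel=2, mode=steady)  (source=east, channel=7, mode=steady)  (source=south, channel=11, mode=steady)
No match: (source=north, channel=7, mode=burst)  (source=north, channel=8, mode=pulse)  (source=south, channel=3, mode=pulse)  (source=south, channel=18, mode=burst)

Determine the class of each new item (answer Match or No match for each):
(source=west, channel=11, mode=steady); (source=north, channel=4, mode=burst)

A rule that fits every label: mode is steady — true of each 'Match' example, false of each 'No match' one.
(source=west, channel=11, mode=steady) → mode is steady → Match.
(source=north, channel=4, mode=burst) → mode is burst → No match.

Match, No match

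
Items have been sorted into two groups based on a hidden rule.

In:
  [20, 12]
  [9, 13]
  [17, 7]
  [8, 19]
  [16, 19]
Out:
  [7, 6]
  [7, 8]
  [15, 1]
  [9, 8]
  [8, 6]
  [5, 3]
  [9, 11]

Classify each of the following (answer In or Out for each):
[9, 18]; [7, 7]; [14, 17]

In, Out, In

A rule that fits every label: sum ≥ 22 — true of each 'In' example, false of each 'Out' one.
[9, 18] — 9+18 = 27, hence In. [7, 7] — 7+7 = 14, hence Out. [14, 17] — 14+17 = 31, hence In.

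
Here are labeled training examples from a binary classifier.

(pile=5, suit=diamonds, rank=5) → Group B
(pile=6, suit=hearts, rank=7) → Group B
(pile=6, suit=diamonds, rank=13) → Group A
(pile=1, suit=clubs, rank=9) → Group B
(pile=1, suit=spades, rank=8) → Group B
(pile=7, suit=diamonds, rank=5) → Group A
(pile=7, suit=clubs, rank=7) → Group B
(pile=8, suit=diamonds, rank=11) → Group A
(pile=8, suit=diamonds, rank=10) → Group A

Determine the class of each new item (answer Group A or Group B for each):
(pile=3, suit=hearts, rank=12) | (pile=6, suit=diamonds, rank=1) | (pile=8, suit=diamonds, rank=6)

The pattern is that an item is 'Group A' exactly when: suit is diamonds AND pile ≥ 6.
(pile=3, suit=hearts, rank=12) → suit is hearts, pile = 3 → Group B.
(pile=6, suit=diamonds, rank=1) → suit is diamonds, pile = 6 → Group A.
(pile=8, suit=diamonds, rank=6) → suit is diamonds, pile = 8 → Group A.

Group B, Group A, Group A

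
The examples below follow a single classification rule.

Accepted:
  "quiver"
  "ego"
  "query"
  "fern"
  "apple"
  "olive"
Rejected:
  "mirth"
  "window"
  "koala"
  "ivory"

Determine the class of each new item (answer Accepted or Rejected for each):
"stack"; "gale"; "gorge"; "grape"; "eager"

The classifier is using: contains 'e'.
Rejected: "stack", since no 'e'.
Accepted: "gale", since has 'e'.
Accepted: "gorge", since has 'e'.
Accepted: "grape", since has 'e'.
Accepted: "eager", since has 'e'.

Rejected, Accepted, Accepted, Accepted, Accepted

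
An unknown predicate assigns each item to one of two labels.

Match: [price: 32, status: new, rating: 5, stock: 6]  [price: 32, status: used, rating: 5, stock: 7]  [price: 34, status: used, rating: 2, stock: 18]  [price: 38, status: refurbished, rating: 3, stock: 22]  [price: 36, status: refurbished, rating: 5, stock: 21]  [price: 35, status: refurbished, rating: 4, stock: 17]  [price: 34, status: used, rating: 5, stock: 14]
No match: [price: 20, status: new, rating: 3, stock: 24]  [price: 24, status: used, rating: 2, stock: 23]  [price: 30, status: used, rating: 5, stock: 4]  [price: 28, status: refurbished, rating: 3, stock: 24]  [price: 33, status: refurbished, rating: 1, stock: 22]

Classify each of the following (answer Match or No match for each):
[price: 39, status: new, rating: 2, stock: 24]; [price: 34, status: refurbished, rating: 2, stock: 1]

Match, Match

The simplest hypothesis consistent with all the labels is: price ≥ 32 AND rating ≥ 2.
[price: 39, status: new, rating: 2, stock: 24]: Match (price = 39, rating = 2).
[price: 34, status: refurbished, rating: 2, stock: 1]: Match (price = 34, rating = 2).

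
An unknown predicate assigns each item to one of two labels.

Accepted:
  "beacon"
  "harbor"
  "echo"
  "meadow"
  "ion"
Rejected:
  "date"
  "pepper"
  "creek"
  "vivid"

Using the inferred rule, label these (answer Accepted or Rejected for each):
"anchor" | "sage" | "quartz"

Accepted, Rejected, Rejected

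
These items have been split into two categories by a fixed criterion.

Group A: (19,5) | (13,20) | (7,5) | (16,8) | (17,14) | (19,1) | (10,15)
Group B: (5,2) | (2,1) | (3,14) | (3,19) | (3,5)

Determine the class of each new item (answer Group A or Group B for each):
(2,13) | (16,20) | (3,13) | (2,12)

The pattern is that an item is 'Group A' exactly when: first ≥ 7.
(2,13) → first 2 → Group B.
(16,20) → first 16 → Group A.
(3,13) → first 3 → Group B.
(2,12) → first 2 → Group B.

Group B, Group A, Group B, Group B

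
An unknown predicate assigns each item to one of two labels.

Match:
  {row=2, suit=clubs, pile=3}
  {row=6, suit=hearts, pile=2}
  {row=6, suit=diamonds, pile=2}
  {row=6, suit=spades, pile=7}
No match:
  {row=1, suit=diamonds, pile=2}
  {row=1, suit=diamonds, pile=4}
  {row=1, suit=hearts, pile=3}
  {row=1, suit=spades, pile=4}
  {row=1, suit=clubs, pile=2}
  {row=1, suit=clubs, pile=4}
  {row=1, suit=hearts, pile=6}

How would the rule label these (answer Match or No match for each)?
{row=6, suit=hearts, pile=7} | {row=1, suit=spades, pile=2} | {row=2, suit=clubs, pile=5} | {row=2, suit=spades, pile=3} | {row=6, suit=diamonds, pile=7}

One predicate separates the groups cleanly: row ≥ 2.

Match, No match, Match, Match, Match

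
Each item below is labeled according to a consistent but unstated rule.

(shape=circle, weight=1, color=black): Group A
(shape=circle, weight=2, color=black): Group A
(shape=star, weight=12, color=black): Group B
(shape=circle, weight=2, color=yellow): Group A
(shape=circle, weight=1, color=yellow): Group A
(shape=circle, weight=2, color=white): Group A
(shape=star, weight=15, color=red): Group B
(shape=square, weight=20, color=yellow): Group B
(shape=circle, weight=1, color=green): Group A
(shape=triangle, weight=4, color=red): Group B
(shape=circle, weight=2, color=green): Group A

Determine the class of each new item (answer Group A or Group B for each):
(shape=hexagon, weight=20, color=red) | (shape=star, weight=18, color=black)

'Group A' ⟺ shape is circle.
Group B: (shape=hexagon, weight=20, color=red), since shape is hexagon. Group B: (shape=star, weight=18, color=black), since shape is star.

Group B, Group B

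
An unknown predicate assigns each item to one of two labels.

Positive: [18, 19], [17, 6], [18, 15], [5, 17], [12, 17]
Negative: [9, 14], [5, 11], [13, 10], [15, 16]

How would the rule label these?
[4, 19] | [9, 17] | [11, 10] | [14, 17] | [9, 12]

'Positive' ⟺ max ≥ 17.
[4, 19]: Positive (max 19).
[9, 17]: Positive (max 17).
[11, 10]: Negative (max 11).
[14, 17]: Positive (max 17).
[9, 12]: Negative (max 12).

Positive, Positive, Negative, Positive, Negative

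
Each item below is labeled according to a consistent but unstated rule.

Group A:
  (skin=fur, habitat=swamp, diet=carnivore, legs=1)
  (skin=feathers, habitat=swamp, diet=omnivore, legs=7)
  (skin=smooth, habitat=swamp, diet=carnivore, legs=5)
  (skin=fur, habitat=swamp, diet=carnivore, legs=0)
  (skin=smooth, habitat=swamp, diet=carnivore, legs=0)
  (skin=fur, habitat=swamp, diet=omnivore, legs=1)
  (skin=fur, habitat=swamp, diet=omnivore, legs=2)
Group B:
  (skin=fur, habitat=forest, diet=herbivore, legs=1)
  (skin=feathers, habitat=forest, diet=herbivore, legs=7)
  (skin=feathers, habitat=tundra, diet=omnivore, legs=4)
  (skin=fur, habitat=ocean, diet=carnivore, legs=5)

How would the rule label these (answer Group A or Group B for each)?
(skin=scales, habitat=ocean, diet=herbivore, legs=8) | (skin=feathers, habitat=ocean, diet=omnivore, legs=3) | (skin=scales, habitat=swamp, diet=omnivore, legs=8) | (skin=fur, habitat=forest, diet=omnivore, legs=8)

The classifier is using: habitat is swamp.

Group B, Group B, Group A, Group B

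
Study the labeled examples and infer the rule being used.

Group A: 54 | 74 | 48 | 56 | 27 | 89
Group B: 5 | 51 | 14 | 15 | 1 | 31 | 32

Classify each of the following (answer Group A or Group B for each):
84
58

Group A, Group A

The distinguishing property — digit sum ≥ 7 — holds for all the 'Group A' cases and none of the 'Group B' cases.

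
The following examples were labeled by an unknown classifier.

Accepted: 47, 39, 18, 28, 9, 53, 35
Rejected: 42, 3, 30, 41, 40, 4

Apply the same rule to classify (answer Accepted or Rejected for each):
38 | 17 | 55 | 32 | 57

The simplest hypothesis consistent with all the labels is: digit sum ≥ 7.
Accepted: 38, since digit sum 3+8 = 11. Accepted: 17, since digit sum 1+7 = 8. Accepted: 55, since digit sum 5+5 = 10. Rejected: 32, since digit sum 3+2 = 5. Accepted: 57, since digit sum 5+7 = 12.

Accepted, Accepted, Accepted, Rejected, Accepted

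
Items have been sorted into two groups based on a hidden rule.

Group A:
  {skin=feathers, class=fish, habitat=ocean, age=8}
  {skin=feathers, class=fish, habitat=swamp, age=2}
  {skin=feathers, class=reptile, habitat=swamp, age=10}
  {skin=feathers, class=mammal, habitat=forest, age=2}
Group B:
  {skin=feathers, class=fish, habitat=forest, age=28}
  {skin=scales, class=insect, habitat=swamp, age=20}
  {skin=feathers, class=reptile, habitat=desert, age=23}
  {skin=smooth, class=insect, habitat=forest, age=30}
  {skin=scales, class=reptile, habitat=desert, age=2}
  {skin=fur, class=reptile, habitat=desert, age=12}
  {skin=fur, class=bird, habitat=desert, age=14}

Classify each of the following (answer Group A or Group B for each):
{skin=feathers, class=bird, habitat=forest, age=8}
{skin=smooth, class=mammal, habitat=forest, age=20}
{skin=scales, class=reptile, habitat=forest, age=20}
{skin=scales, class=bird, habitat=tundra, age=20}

Rule: skin is feathers AND age ≤ 10. This holds for each 'Group A' example and fails for each 'Group B' one.
{skin=feathers, class=bird, habitat=forest, age=8} → skin is feathers, age = 8 → Group A.
{skin=smooth, class=mammal, habitat=forest, age=20} → skin is smooth, age = 20 → Group B.
{skin=scales, class=reptile, habitat=forest, age=20} → skin is scales, age = 20 → Group B.
{skin=scales, class=bird, habitat=tundra, age=20} → skin is scales, age = 20 → Group B.

Group A, Group B, Group B, Group B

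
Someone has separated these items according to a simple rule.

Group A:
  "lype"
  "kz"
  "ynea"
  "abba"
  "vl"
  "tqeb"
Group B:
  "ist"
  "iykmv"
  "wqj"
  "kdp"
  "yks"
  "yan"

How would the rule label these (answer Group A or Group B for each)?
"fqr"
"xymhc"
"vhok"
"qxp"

The simplest hypothesis consistent with all the labels is: even length.
"fqr" — length 3, hence Group B.
"xymhc" — length 5, hence Group B.
"vhok" — length 4, hence Group A.
"qxp" — length 3, hence Group B.

Group B, Group B, Group A, Group B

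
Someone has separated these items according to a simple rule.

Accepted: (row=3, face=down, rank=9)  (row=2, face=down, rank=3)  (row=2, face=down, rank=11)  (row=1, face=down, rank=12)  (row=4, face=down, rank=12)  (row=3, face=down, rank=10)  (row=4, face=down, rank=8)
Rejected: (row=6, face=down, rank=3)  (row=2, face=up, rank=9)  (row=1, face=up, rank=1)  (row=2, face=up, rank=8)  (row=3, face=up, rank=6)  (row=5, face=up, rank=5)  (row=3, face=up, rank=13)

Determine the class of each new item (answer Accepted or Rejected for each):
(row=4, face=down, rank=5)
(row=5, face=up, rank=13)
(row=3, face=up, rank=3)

Accepted, Rejected, Rejected

The distinguishing property — face is down AND row ≤ 4 — holds for all the 'Accepted' cases and none of the 'Rejected' cases.
(row=4, face=down, rank=5): face is down, row = 4 — matches, so Accepted. (row=5, face=up, rank=13): face is up, row = 5 — doesn't qualify, so Rejected. (row=3, face=up, rank=3): face is up, row = 3 — doesn't qualify, so Rejected.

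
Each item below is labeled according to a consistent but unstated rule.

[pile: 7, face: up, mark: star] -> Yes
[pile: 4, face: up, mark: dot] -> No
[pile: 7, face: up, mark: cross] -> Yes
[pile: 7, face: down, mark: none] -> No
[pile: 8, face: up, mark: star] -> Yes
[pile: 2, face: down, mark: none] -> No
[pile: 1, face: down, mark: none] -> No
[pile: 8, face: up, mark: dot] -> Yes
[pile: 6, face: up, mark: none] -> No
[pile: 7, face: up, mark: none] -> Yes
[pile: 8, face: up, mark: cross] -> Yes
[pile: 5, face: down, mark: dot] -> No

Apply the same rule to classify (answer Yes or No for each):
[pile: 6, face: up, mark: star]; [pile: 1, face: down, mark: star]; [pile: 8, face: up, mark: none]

The common property of the 'Yes' items is: face is up AND pile ≥ 7. No 'No' item has it.
[pile: 6, face: up, mark: star] → face is up, pile = 6 → No.
[pile: 1, face: down, mark: star] → face is down, pile = 1 → No.
[pile: 8, face: up, mark: none] → face is up, pile = 8 → Yes.

No, No, Yes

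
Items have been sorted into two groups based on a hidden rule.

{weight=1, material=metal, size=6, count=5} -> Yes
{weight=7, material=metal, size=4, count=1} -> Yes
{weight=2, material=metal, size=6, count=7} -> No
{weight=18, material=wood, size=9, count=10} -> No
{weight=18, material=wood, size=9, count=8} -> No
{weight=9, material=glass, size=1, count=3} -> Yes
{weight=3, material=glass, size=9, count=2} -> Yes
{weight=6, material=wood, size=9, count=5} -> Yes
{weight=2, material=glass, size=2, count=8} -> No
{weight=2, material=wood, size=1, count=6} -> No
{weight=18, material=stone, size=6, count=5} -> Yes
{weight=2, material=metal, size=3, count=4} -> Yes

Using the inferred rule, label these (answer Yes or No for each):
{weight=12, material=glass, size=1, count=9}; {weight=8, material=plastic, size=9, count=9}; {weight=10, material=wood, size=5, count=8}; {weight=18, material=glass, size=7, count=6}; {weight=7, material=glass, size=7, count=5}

No, No, No, No, Yes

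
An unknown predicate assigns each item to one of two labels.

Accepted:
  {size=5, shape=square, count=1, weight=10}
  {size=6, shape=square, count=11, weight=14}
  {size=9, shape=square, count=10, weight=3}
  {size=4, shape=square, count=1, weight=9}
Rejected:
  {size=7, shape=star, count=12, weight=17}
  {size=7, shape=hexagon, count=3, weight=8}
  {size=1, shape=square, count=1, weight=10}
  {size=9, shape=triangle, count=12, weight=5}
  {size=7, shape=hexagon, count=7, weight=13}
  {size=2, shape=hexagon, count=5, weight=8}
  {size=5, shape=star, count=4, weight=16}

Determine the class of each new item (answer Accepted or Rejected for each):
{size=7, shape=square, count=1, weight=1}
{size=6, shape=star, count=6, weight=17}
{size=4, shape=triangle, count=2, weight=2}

All 'Accepted' examples share one property — shape is square AND size ≥ 2 — and every 'Rejected' example lacks it.
{size=7, shape=square, count=1, weight=1} → shape is square, size = 7 → Accepted. {size=6, shape=star, count=6, weight=17} → shape is star, size = 6 → Rejected. {size=4, shape=triangle, count=2, weight=2} → shape is triangle, size = 4 → Rejected.

Accepted, Rejected, Rejected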